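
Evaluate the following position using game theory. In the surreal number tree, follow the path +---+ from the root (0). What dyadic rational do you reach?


Sign expansion: +---+
Rule: track bounds (lo, hi), initially (-inf, +inf). On '+', the current value becomes lo and we move to the simplest number in (value, hi): value + 1 if hi = +inf, otherwise the midpoint (value + hi)/2. On '-', the current value becomes hi and we move to value - 1 if lo = -inf, otherwise the midpoint (lo + value)/2.
Start at 0.
Step 1: sign = +, move right. Bounds: (0, +inf). Value = 1
Step 2: sign = -, move left. Bounds: (0, 1). Value = 1/2
Step 3: sign = -, move left. Bounds: (0, 1/2). Value = 1/4
Step 4: sign = -, move left. Bounds: (0, 1/4). Value = 1/8
Step 5: sign = +, move right. Bounds: (1/8, 1/4). Value = 3/16
The surreal number with sign expansion +---+ is 3/16.

3/16


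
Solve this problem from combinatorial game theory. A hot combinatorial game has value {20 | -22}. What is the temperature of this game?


The game is {20 | -22}, a switch {a | b} with numbers a > b.
Cooling {a | b} by t gives {a - t | b + t}, which stops being hot when a - t = b + t, i.e. at t = (a - b)/2. So the temperature of a switch is (a - b)/2.
Temperature = (Left option - Right option) / 2
= (20 - (-22)) / 2
= 42 / 2
= 21

21


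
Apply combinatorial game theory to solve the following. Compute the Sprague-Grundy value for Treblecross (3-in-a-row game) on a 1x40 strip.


Treblecross: place X on empty cells; 3-in-a-row wins.
Playing within two cells of an existing X lets the opponent win at once, so sensible play treats the cells i-2..i+2 around each X as dead. The player left with no safe cell loses, so this is a normal-play take-away game on strips of safe cells.
Placing X at cell i (0-indexed) of a strip of k safe cells leaves independent strips of sizes max(0, i-2) and max(0, k-i-3). Hence G(k) = mex{ G(max(0,i-2)) XOR G(max(0,k-i-3)) : 0 <= i < k }, with G(0) = 0.
G(1): splits (0,0):0^0=0 -> mex({0}) = 1
G(2): splits (0,0):0^0=0 -> mex({0}) = 1
G(3): splits (0,0):0^0=0 -> mex({0}) = 1
G(4): splits (0,1):0^1=1 (0,0):0^0=0 -> mex({0, 1}) = 2
G(5): splits (0,2):0^1=1 (0,1):0^1=1 (0,0):0^0=0 -> mex({0, 1}) = 2
G(6) = mex({1}) = 0
G(7) = mex({0, 1, 2}) = 3
G(8) = mex({0, 1, 2}) = 3
G(9) = mex({0, 2}) = 1
G(10) = mex({0, 2, 3}) = 1
G(11) = mex({0, 3}) = 1
G(12) = mex({1, 3}) = 0
G(13) = mex({0, 1, 2, 3}) = 4
G(14) = mex({0, 1, 2}) = 3
G(15) = mex({0, 1, 2}) = 3
G(16) = mex({0, 1, 2, 4}) = 3
G(17) = mex({0, 1, 3, 4}) = 2
G(18) = mex({0, 1, 3, 4}) = 2
G(19) = mex({0, 1, 3, 5}) = 2
G(20) = mex({0, 1, 2, 3, 5}) = 4
G(21) = mex({0, 1, 2, 3, 5}) = 4
G(22) = mex({1, 2, 6}) = 0
G(23) = mex({0, 1, 2, 3, 4, 6}) = 5
G(24) = mex({0, 1, 2, 3, 4}) = 5
G(25) = mex({0, 1, 3, 4, 7}) = 2
G(26) = mex({0, 1, 3, 4, 5, 7}) = 2
G(27) = mex({0, 1, 3, 5}) = 2
G(28) = mex({0, 1, 2, 5}) = 3
G(29) = mex({0, 1, 2, 4, 5, 6}) = 3
G(30) = mex({1, 2, 4, 6}) = 0
G(31) = mex({0, 1, 2, 3, 4, 6}) = 5
G(32) = mex({1, 2, 3, 4, 7}) = 0
G(33) = mex({0, 3, 7}) = 1
G(34) = mex({0, 2, 3, 5, 7}) = 1
G(35) = mex({0, 2, 3, 5, 6}) = 1
G(36) = mex({0, 1, 2, 5, 6}) = 3
G(37) = mex({0, 1, 2, 4, 5, 6}) = 3
G(38) = mex({0, 1, 2, 4}) = 3
G(39) = mex({0, 1, 2, 3, 4, 7}) = 5
G(40) = mex({0, 1, 2, 3, 4, 5, 7}) = 6
Therefore G(40) = 6.

6


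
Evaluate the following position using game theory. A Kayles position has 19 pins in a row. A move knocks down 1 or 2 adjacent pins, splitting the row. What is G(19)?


Kayles: a move removes 1 or 2 adjacent pins from a contiguous row.
Removing pins from a row of k leaves two independent rows (a, b) with a + b = k - 1 (one pin) or a + b = k - 2 (two pins); an end removal gives a = 0.
By Sprague-Grundy, G(k) = mex{ G(a) XOR G(b) } over all these splits. G(0) = 0.
G(1): splits (0,0):0^0=0 -> mex({0}) = 1
G(2): splits (0,1):0^1=1 (0,0):0^0=0 -> mex({0, 1}) = 2
G(3): splits (0,2):0^2=2 (1,1):1^1=0 (0,1):0^1=1 -> mex({0, 1, 2}) = 3
G(4): splits (0,3):0^3=3 (1,2):1^2=3 (0,2):0^2=2 (1,1):1^1=0 -> mex({0, 2, 3}) = 1
G(5): splits (0,4):0^1=1 (1,3):1^3=2 (2,2):2^2=0 (0,3):0^3=3 (1,2):1^2=3 -> mex({0, 1, 2, 3}) = 4
G(6) = mex({0, 1, 2, 4}) = 3
G(7) = mex({0, 1, 3, 4, 5}) = 2
G(8) = mex({0, 2, 3, 5, 6}) = 1
G(9) = mex({0, 1, 2, 3, 6, 7}) = 4
G(10) = mex({0, 1, 3, 4, 5, 7}) = 2
G(11) = mex({0, 1, 2, 3, 4, 5}) = 6
G(12) = mex({0, 1, 2, 3, 5, 6, 7}) = 4
G(13) = mex({0, 2, 3, 4, 6, 7}) = 1
G(14) = mex({0, 1, 4, 5, 6, 7}) = 2
G(15) = mex({0, 1, 2, 3, 4, 5, 6}) = 7
G(16) = mex({0, 2, 3, 5, 6, 7}) = 1
G(17) = mex({0, 1, 2, 3, 5, 6, 7}) = 4
G(18) = mex({0, 1, 2, 4, 5, 6}) = 3
G(19) = mex({0, 1, 3, 4, 5, 7}) = 2
Therefore G(19) = 2.

2


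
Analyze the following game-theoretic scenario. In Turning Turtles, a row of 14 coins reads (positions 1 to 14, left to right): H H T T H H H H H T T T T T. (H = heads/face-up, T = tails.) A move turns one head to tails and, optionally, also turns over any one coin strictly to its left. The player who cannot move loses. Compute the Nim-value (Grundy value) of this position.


Coins: H H T T H H H H H T T T T T
Key fact: a single head at position k behaves exactly like a Nim heap of size k (turning it to T and optionally flipping a coin at j < k corresponds to moving the heap from k to j, or to 0), and heads combine as a disjunctive sum (two heads at the same place would cancel, matching j XOR j = 0). So the Nim-value is the XOR of the 1-indexed positions of the heads.
Face-up positions (1-indexed): [1, 2, 5, 6, 7, 8, 9]
XOR 0 with 1: 0 XOR 1 = 1
XOR 1 with 2: 1 XOR 2 = 3
XOR 3 with 5: 3 XOR 5 = 6
XOR 6 with 6: 6 XOR 6 = 0
XOR 0 with 7: 0 XOR 7 = 7
XOR 7 with 8: 7 XOR 8 = 15
XOR 15 with 9: 15 XOR 9 = 6
Nim-value = 6

6


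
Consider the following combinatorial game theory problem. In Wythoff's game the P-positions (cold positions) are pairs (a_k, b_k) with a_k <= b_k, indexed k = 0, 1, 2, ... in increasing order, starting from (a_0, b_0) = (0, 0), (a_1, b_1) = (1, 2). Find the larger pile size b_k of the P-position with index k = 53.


By Wythoff's theorem, a_k = floor(k * phi) and b_k = floor(k * phi^2) = a_k + k, where phi = (1 + sqrt(5))/2 is the golden ratio.
phi = (1 + sqrt(5))/2 = 1.618034
phi^2 = phi + 1 = 2.618034
k = 53
k * phi^2 = 53 * 2.618034 = 138.755801
b_53 = floor(k * phi^2) = 138 (check: a_53 + k = 85 + 53 = 138)

138


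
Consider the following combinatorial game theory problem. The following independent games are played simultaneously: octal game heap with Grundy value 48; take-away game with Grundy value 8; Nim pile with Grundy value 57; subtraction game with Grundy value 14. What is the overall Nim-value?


By the Sprague-Grundy theorem, the Grundy value of a sum of games is the XOR of individual Grundy values.
octal game heap: Grundy value = 48. Running XOR: 0 XOR 48 = 48
take-away game: Grundy value = 8. Running XOR: 48 XOR 8 = 56
Nim pile: Grundy value = 57. Running XOR: 56 XOR 57 = 1
subtraction game: Grundy value = 14. Running XOR: 1 XOR 14 = 15
The combined Grundy value is 15.

15


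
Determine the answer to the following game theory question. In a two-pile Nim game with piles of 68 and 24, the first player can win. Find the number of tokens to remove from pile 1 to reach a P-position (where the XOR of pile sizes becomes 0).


Piles: 68 and 24
Current XOR: 68 XOR 24 = 92 (non-zero, so this is an N-position).
To make the XOR zero, we need to find a move that balances the piles.
For pile 1 (size 68): target = 68 XOR 92 = 24
We reduce pile 1 from 68 to 24.
Tokens removed: 68 - 24 = 44
Verification: 24 XOR 24 = 0

44


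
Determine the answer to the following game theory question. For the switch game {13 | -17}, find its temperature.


The game is {13 | -17}, a switch {a | b} with numbers a > b.
Cooling {a | b} by t gives {a - t | b + t}, which stops being hot when a - t = b + t, i.e. at t = (a - b)/2. So the temperature of a switch is (a - b)/2.
Temperature = (Left option - Right option) / 2
= (13 - (-17)) / 2
= 30 / 2
= 15

15


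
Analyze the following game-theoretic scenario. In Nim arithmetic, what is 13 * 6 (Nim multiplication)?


Nim multiplication is bilinear over XOR: (u XOR v) * w = (u*w) XOR (v*w).
So we split each operand into its bit components and XOR the pairwise Nim products.
13 = 1 + 4 + 8 (as XOR of powers of 2).
6 = 2 + 4 (as XOR of powers of 2).
Using the standard Nim-product table on single bits:
  2*2 = 3,   2*4 = 8,   2*8 = 12,
  4*4 = 6,   4*8 = 11,  8*8 = 13,
and  1*x = x (identity), k*l = l*k (commutative).
Pairwise Nim products:
  1 * 2 = 2
  1 * 4 = 4
  4 * 2 = 8
  4 * 4 = 6
  8 * 2 = 12
  8 * 4 = 11
XOR them: 2 XOR 4 XOR 8 XOR 6 XOR 12 XOR 11 = 15.
Result: 13 * 6 = 15 (in Nim).

15


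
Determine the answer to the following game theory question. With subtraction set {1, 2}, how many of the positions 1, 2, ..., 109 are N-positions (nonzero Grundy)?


Subtraction set S = {1, 2}, so G(n) = n mod 3.
G(n) = 0 when n is a multiple of 3.
Multiples of 3 in [1, 109]: 36
N-positions (nonzero Grundy) = 109 - 36 = 73

73


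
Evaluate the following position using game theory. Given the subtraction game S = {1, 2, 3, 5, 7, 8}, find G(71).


The subtraction set is S = {1, 2, 3, 5, 7, 8}.
G(k) = mex{ G(k - s) : s in S, s <= k }. We compute iteratively: G(0) = 0.
G(1) = mex({0}) = 1
G(2) = mex({0, 1}) = 2
G(3) = mex({0, 1, 2}) = 3
G(4) = mex({1, 2, 3}) = 0
G(5) = mex({0, 2, 3}) = 1
G(6) = mex({0, 1, 3}) = 2
G(7) = mex({0, 1, 2}) = 3
G(8) = mex({0, 1, 2, 3}) = 4
G(9) = mex({0, 1, 2, 3, 4}) = 5
G(10) = mex({1, 2, 3, 4, 5}) = 0
G(11) = mex({0, 2, 3, 4, 5}) = 1
G(12) = mex({0, 1, 3, 5}) = 2
G(13) = mex({0, 1, 2, 4}) = 3
G(14) = mex({1, 2, 3, 5}) = 0
G(15) = mex({0, 2, 3, 4}) = 1
G(16) = mex({0, 1, 3, 4, 5}) = 2
G(17) = mex({0, 1, 2, 5}) = 3
Observe that G(10)..G(17) = 0, 1, 2, 3, 0, 1, 2, 3 repeats G(0)..G(7) = 0, 1, 2, 3, 0, 1, 2, 3.
For k >= max(S) = 8, G(k) is determined by the previous 8 values G(k-8)..G(k-1); a window of 8 consecutive values has recurred shifted by 10, so by induction G(k + 10) = G(k) for all k >= 0: the sequence is periodic from the start with period 10.
One period: G(0..9) = 0, 1, 2, 3, 0, 1, 2, 3, 4, 5.
71 mod 10 = 1, so G(71) = G(1) = 1.

1


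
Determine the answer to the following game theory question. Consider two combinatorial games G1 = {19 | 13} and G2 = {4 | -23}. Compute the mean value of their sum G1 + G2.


G1 = {19 | 13}, G2 = {4 | -23}
Each is a switch {a | b} with numbers a > b; its mean value is (a + b)/2, and mean value is additive over game sums: m(G1 + G2) = m(G1) + m(G2).
Mean of G1 = (19 + (13))/2 = 32/2 = 16
Mean of G2 = (4 + (-23))/2 = -19/2 = -19/2
Mean of G1 + G2 = 16 + -19/2 = 13/2

13/2


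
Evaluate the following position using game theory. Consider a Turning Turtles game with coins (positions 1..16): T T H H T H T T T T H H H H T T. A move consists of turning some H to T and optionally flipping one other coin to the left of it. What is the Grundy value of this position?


Coins: T T H H T H T T T T H H H H T T
Key fact: a single head at position k behaves exactly like a Nim heap of size k (turning it to T and optionally flipping a coin at j < k corresponds to moving the heap from k to j, or to 0), and heads combine as a disjunctive sum (two heads at the same place would cancel, matching j XOR j = 0). So the Nim-value is the XOR of the 1-indexed positions of the heads.
Face-up positions (1-indexed): [3, 4, 6, 11, 12, 13, 14]
XOR 0 with 3: 0 XOR 3 = 3
XOR 3 with 4: 3 XOR 4 = 7
XOR 7 with 6: 7 XOR 6 = 1
XOR 1 with 11: 1 XOR 11 = 10
XOR 10 with 12: 10 XOR 12 = 6
XOR 6 with 13: 6 XOR 13 = 11
XOR 11 with 14: 11 XOR 14 = 5
Nim-value = 5

5


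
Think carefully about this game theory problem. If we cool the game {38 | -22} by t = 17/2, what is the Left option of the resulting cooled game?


Original game: {38 | -22} (a switch {a | b} with a > b).
Cooling by t (for t below the temperature (a - b)/2 = 30) taxes each move by t: {a | b} cooled by t is {a - t | b + t}.
Cooling amount: t = 17/2
Cooled Left option: 38 - 17/2 = 59/2
Cooled Right option: -22 + 17/2 = -27/2
Cooled game: {59/2 | -27/2}
Left option = 59/2

59/2


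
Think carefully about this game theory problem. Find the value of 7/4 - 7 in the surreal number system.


x = 7/4, y = 7
Converting to common denominator: 4
x = 7/4, y = 28/4
x - y = 7/4 - 7 = -21/4

-21/4


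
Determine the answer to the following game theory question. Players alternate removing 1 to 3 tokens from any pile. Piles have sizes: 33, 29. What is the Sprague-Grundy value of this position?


Subtraction set: {1, 2, 3}
For this subtraction set, G(n) = n mod 4 (period = max + 1 = 4).
Pile 1 (size 33): G(33) = 33 mod 4 = 1
Pile 2 (size 29): G(29) = 29 mod 4 = 1
Total Grundy value = XOR of all: 1 XOR 1 = 0

0


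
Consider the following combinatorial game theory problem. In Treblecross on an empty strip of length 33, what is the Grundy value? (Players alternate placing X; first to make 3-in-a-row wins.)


Treblecross: place X on empty cells; 3-in-a-row wins.
Playing within two cells of an existing X lets the opponent win at once, so sensible play treats the cells i-2..i+2 around each X as dead. The player left with no safe cell loses, so this is a normal-play take-away game on strips of safe cells.
Placing X at cell i (0-indexed) of a strip of k safe cells leaves independent strips of sizes max(0, i-2) and max(0, k-i-3). Hence G(k) = mex{ G(max(0,i-2)) XOR G(max(0,k-i-3)) : 0 <= i < k }, with G(0) = 0.
G(1): splits (0,0):0^0=0 -> mex({0}) = 1
G(2): splits (0,0):0^0=0 -> mex({0}) = 1
G(3): splits (0,0):0^0=0 -> mex({0}) = 1
G(4): splits (0,1):0^1=1 (0,0):0^0=0 -> mex({0, 1}) = 2
G(5): splits (0,2):0^1=1 (0,1):0^1=1 (0,0):0^0=0 -> mex({0, 1}) = 2
G(6) = mex({1}) = 0
G(7) = mex({0, 1, 2}) = 3
G(8) = mex({0, 1, 2}) = 3
G(9) = mex({0, 2}) = 1
G(10) = mex({0, 2, 3}) = 1
G(11) = mex({0, 3}) = 1
G(12) = mex({1, 3}) = 0
G(13) = mex({0, 1, 2, 3}) = 4
G(14) = mex({0, 1, 2}) = 3
G(15) = mex({0, 1, 2}) = 3
G(16) = mex({0, 1, 2, 4}) = 3
G(17) = mex({0, 1, 3, 4}) = 2
G(18) = mex({0, 1, 3, 4}) = 2
G(19) = mex({0, 1, 3, 5}) = 2
G(20) = mex({0, 1, 2, 3, 5}) = 4
G(21) = mex({0, 1, 2, 3, 5}) = 4
G(22) = mex({1, 2, 6}) = 0
G(23) = mex({0, 1, 2, 3, 4, 6}) = 5
G(24) = mex({0, 1, 2, 3, 4}) = 5
G(25) = mex({0, 1, 3, 4, 7}) = 2
G(26) = mex({0, 1, 3, 4, 5, 7}) = 2
G(27) = mex({0, 1, 3, 5}) = 2
G(28) = mex({0, 1, 2, 5}) = 3
G(29) = mex({0, 1, 2, 4, 5, 6}) = 3
G(30) = mex({1, 2, 4, 6}) = 0
G(31) = mex({0, 1, 2, 3, 4, 6}) = 5
G(32) = mex({1, 2, 3, 4, 7}) = 0
G(33) = mex({0, 3, 7}) = 1
Therefore G(33) = 1.

1


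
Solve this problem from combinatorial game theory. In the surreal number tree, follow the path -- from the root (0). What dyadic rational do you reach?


Sign expansion: --
Rule: track bounds (lo, hi), initially (-inf, +inf). On '+', the current value becomes lo and we move to the simplest number in (value, hi): value + 1 if hi = +inf, otherwise the midpoint (value + hi)/2. On '-', the current value becomes hi and we move to value - 1 if lo = -inf, otherwise the midpoint (lo + value)/2.
Start at 0.
Step 1: sign = -, move left. Bounds: (-inf, 0). Value = -1
Step 2: sign = -, move left. Bounds: (-inf, -1). Value = -2
The surreal number with sign expansion -- is -2.

-2


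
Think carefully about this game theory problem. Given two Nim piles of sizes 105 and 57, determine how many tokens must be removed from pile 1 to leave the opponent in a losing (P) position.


Piles: 105 and 57
Current XOR: 105 XOR 57 = 80 (non-zero, so this is an N-position).
To make the XOR zero, we need to find a move that balances the piles.
For pile 1 (size 105): target = 105 XOR 80 = 57
We reduce pile 1 from 105 to 57.
Tokens removed: 105 - 57 = 48
Verification: 57 XOR 57 = 0

48


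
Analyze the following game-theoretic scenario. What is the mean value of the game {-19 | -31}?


Game = {-19 | -31}, a switch {a | b} with numbers a > b.
Its thermograph has left wall a - t and right wall b + t, which meet at t = (a - b)/2, where both equal (a + b)/2. So the mast (mean value) is at (a + b)/2.
Mean = (-19 + (-31))/2 = -50/2 = -25

-25


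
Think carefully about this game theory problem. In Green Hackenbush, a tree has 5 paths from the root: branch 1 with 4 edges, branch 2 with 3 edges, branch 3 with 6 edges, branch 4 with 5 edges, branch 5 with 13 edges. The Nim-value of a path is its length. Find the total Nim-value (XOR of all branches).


The tree has 5 branches from the ground vertex.
In Green Hackenbush, the Nim-value of a simple path of length k is k.
Branch 1: length 4, Nim-value = 4
Branch 2: length 3, Nim-value = 3
Branch 3: length 6, Nim-value = 6
Branch 4: length 5, Nim-value = 5
Branch 5: length 13, Nim-value = 13
Total Nim-value = XOR of all branch values:
0 XOR 4 = 4
4 XOR 3 = 7
7 XOR 6 = 1
1 XOR 5 = 4
4 XOR 13 = 9
Nim-value of the tree = 9

9


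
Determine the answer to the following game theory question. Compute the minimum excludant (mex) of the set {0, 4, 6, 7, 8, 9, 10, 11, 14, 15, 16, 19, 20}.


Set = {0, 4, 6, 7, 8, 9, 10, 11, 14, 15, 16, 19, 20}
0 is in the set.
1 is NOT in the set. This is the mex.
mex = 1

1


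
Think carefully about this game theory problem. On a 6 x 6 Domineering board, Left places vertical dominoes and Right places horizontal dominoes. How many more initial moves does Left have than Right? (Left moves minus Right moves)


Board is 6 x 6 (rows x cols).
Left (vertical) placements: (rows-1) * cols = 5 * 6 = 30
Right (horizontal) placements: rows * (cols-1) = 6 * 5 = 30
Advantage = Left - Right = 30 - 30 = 0

0


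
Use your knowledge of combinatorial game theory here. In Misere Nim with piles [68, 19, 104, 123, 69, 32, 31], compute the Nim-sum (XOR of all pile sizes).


We need the XOR (exclusive or) of all pile sizes.
After XOR-ing pile 1 (size 68): 0 XOR 68 = 68
After XOR-ing pile 2 (size 19): 68 XOR 19 = 87
After XOR-ing pile 3 (size 104): 87 XOR 104 = 63
After XOR-ing pile 4 (size 123): 63 XOR 123 = 68
After XOR-ing pile 5 (size 69): 68 XOR 69 = 1
After XOR-ing pile 6 (size 32): 1 XOR 32 = 33
After XOR-ing pile 7 (size 31): 33 XOR 31 = 62
The Nim-value of this position is 62.

62


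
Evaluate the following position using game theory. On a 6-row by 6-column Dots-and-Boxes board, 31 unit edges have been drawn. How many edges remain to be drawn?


Grid: 6 x 6 boxes, i.e. 7 rows and 7 columns of dots.
Horizontal edges: (rows + 1) * cols = 7 * 6 = 42
Vertical edges: rows * (cols + 1) = 6 * 7 = 42
Total edges: 42 + 42 = 84
Edges drawn: 31
Remaining: 84 - 31 = 53

53


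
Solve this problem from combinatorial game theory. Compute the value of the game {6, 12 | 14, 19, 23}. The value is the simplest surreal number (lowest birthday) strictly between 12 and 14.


Left options: {6, 12}, max = 12
Right options: {14, 19, 23}, min = 14
All options are numbers and max(Left) < min(Right), so by the simplicity theorem the value is the simplest (earliest-born) number strictly between 12 and 14.
The only integer strictly between 12 and 14 is 13.
No non-integer in the interval can be simpler: if x is a non-integer in the interval, then floor(x) or ceil(x) also lies in the interval (the interval contains an integer), and both are proper prefixes of x's sign expansion, i.e. born earlier. So the game value is 13.
Game value = 13

13


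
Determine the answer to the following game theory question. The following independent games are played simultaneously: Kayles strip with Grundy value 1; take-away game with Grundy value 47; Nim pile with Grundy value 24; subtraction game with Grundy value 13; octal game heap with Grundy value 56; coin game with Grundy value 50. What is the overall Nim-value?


By the Sprague-Grundy theorem, the Grundy value of a sum of games is the XOR of individual Grundy values.
Kayles strip: Grundy value = 1. Running XOR: 0 XOR 1 = 1
take-away game: Grundy value = 47. Running XOR: 1 XOR 47 = 46
Nim pile: Grundy value = 24. Running XOR: 46 XOR 24 = 54
subtraction game: Grundy value = 13. Running XOR: 54 XOR 13 = 59
octal game heap: Grundy value = 56. Running XOR: 59 XOR 56 = 3
coin game: Grundy value = 50. Running XOR: 3 XOR 50 = 49
The combined Grundy value is 49.

49


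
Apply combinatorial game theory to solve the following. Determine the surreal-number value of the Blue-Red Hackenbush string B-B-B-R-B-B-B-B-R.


Edges (from ground): B-B-B-R-B-B-B-B-R
By Berlekamp's sign-expansion rule, a Blue-Red Hackenbush stalk has the value of the surreal number whose sign sequence is the edge sequence with B -> + and R -> -.
Sign sequence: +++-++++-
Trace the sign expansion in the surreal number tree, starting from 0:
Edge 1: B (sign +) -> bounds (0, +inf), value = 1
Edge 2: B (sign +) -> bounds (1, +inf), value = 2
Edge 3: B (sign +) -> bounds (2, +inf), value = 3
Edge 4: R (sign -) -> bounds (2, 3), value = 5/2
Edge 5: B (sign +) -> bounds (5/2, 3), value = 11/4
Edge 6: B (sign +) -> bounds (11/4, 3), value = 23/8
Edge 7: B (sign +) -> bounds (23/8, 3), value = 47/16
Edge 8: B (sign +) -> bounds (47/16, 3), value = 95/32
Edge 9: R (sign -) -> bounds (47/16, 95/32), value = 189/64
Game value = 189/64

189/64


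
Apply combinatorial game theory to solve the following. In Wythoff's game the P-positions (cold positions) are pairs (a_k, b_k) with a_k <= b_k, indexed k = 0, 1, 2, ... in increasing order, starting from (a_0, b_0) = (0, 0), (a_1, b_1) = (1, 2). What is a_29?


By Wythoff's theorem, a_k = floor(k * phi) and b_k = floor(k * phi^2) = a_k + k, where phi = (1 + sqrt(5))/2 is the golden ratio.
phi = (1 + sqrt(5))/2 = 1.618034
k = 29
k * phi = 29 * 1.618034 = 46.922986
a_29 = floor(k * phi) = 46

46


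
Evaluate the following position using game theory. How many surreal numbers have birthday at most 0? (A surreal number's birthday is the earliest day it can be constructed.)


Day 0: {|} = 0 is born. Count = 1.
Day n: the number of surreal numbers born by day n is 2^(n+1) - 1.
By day 0: 2^1 - 1 = 1
By day 0: 1 surreal numbers.

1


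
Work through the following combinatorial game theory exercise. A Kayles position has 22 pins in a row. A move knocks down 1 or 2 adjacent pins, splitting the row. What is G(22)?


Kayles: a move removes 1 or 2 adjacent pins from a contiguous row.
Removing pins from a row of k leaves two independent rows (a, b) with a + b = k - 1 (one pin) or a + b = k - 2 (two pins); an end removal gives a = 0.
By Sprague-Grundy, G(k) = mex{ G(a) XOR G(b) } over all these splits. G(0) = 0.
G(1): splits (0,0):0^0=0 -> mex({0}) = 1
G(2): splits (0,1):0^1=1 (0,0):0^0=0 -> mex({0, 1}) = 2
G(3): splits (0,2):0^2=2 (1,1):1^1=0 (0,1):0^1=1 -> mex({0, 1, 2}) = 3
G(4): splits (0,3):0^3=3 (1,2):1^2=3 (0,2):0^2=2 (1,1):1^1=0 -> mex({0, 2, 3}) = 1
G(5): splits (0,4):0^1=1 (1,3):1^3=2 (2,2):2^2=0 (0,3):0^3=3 (1,2):1^2=3 -> mex({0, 1, 2, 3}) = 4
G(6) = mex({0, 1, 2, 4}) = 3
G(7) = mex({0, 1, 3, 4, 5}) = 2
G(8) = mex({0, 2, 3, 5, 6}) = 1
G(9) = mex({0, 1, 2, 3, 6, 7}) = 4
G(10) = mex({0, 1, 3, 4, 5, 7}) = 2
G(11) = mex({0, 1, 2, 3, 4, 5}) = 6
G(12) = mex({0, 1, 2, 3, 5, 6, 7}) = 4
G(13) = mex({0, 2, 3, 4, 6, 7}) = 1
G(14) = mex({0, 1, 4, 5, 6, 7}) = 2
G(15) = mex({0, 1, 2, 3, 4, 5, 6}) = 7
G(16) = mex({0, 2, 3, 5, 6, 7}) = 1
G(17) = mex({0, 1, 2, 3, 5, 6, 7}) = 4
G(18) = mex({0, 1, 2, 4, 5, 6}) = 3
G(19) = mex({0, 1, 3, 4, 5, 7}) = 2
G(20) = mex({0, 2, 3, 4, 5, 6, 7}) = 1
G(21) = mex({0, 1, 2, 3, 5, 6, 7}) = 4
G(22) = mex({0, 1, 2, 3, 4, 5, 7}) = 6
Therefore G(22) = 6.

6


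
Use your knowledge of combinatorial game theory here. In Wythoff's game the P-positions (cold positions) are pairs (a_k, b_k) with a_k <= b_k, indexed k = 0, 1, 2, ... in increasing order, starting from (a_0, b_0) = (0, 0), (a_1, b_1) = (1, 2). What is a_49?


By Wythoff's theorem, a_k = floor(k * phi) and b_k = floor(k * phi^2) = a_k + k, where phi = (1 + sqrt(5))/2 is the golden ratio.
phi = (1 + sqrt(5))/2 = 1.618034
k = 49
k * phi = 49 * 1.618034 = 79.283665
a_49 = floor(k * phi) = 79

79


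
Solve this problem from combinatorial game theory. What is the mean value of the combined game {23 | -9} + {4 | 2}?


G1 = {23 | -9}, G2 = {4 | 2}
Each is a switch {a | b} with numbers a > b; its mean value is (a + b)/2, and mean value is additive over game sums: m(G1 + G2) = m(G1) + m(G2).
Mean of G1 = (23 + (-9))/2 = 14/2 = 7
Mean of G2 = (4 + (2))/2 = 6/2 = 3
Mean of G1 + G2 = 7 + 3 = 10

10


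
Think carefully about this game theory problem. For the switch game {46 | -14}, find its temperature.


The game is {46 | -14}, a switch {a | b} with numbers a > b.
Cooling {a | b} by t gives {a - t | b + t}, which stops being hot when a - t = b + t, i.e. at t = (a - b)/2. So the temperature of a switch is (a - b)/2.
Temperature = (Left option - Right option) / 2
= (46 - (-14)) / 2
= 60 / 2
= 30

30


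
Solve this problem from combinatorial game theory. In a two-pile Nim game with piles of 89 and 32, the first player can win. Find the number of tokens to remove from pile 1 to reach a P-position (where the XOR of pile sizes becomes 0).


Piles: 89 and 32
Current XOR: 89 XOR 32 = 121 (non-zero, so this is an N-position).
To make the XOR zero, we need to find a move that balances the piles.
For pile 1 (size 89): target = 89 XOR 121 = 32
We reduce pile 1 from 89 to 32.
Tokens removed: 89 - 32 = 57
Verification: 32 XOR 32 = 0

57


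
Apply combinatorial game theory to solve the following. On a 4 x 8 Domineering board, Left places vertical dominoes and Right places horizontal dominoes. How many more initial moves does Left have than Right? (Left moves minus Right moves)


Board is 4 x 8 (rows x cols).
Left (vertical) placements: (rows-1) * cols = 3 * 8 = 24
Right (horizontal) placements: rows * (cols-1) = 4 * 7 = 28
Advantage = Left - Right = 24 - 28 = -4

-4


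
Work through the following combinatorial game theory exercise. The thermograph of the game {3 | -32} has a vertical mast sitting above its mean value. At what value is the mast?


Game = {3 | -32}, a switch {a | b} with numbers a > b.
Its thermograph has left wall a - t and right wall b + t, which meet at t = (a - b)/2, where both equal (a + b)/2. So the mast (mean value) is at (a + b)/2.
Mean = (3 + (-32))/2 = -29/2 = -29/2

-29/2


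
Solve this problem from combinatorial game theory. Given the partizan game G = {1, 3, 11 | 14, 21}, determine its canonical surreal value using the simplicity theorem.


Left options: {1, 3, 11}, max = 11
Right options: {14, 21}, min = 14
All options are numbers and max(Left) < min(Right), so by the simplicity theorem the value is the simplest (earliest-born) number strictly between 11 and 14.
Integers 12 through 13 all lie strictly between 11 and 14.
Among integers, the simplest (lowest birthday = smallest |n|; 0 is born on day 0, +-n on day n) is 12.
No non-integer in the interval can be simpler: if x is a non-integer in the interval, then floor(x) or ceil(x) also lies in the interval (the interval contains an integer), and both are proper prefixes of x's sign expansion, i.e. born earlier. So the game value is 12.
Game value = 12

12


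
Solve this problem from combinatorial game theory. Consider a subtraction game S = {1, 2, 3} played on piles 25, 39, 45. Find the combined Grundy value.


Subtraction set: {1, 2, 3}
For this subtraction set, G(n) = n mod 4 (period = max + 1 = 4).
Pile 1 (size 25): G(25) = 25 mod 4 = 1
Pile 2 (size 39): G(39) = 39 mod 4 = 3
Pile 3 (size 45): G(45) = 45 mod 4 = 1
Total Grundy value = XOR of all: 1 XOR 3 XOR 1 = 3

3


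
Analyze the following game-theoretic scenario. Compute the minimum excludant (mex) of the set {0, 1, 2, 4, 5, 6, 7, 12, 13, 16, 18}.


Set = {0, 1, 2, 4, 5, 6, 7, 12, 13, 16, 18}
0 is in the set.
1 is in the set.
2 is in the set.
3 is NOT in the set. This is the mex.
mex = 3

3


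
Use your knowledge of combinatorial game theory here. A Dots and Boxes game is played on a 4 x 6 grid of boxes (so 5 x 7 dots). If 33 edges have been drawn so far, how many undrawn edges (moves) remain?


Grid: 4 x 6 boxes, i.e. 5 rows and 7 columns of dots.
Horizontal edges: (rows + 1) * cols = 5 * 6 = 30
Vertical edges: rows * (cols + 1) = 4 * 7 = 28
Total edges: 30 + 28 = 58
Edges drawn: 33
Remaining: 58 - 33 = 25

25


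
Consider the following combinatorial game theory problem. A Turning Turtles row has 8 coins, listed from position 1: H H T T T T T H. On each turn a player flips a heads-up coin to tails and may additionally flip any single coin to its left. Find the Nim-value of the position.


Coins: H H T T T T T H
Key fact: a single head at position k behaves exactly like a Nim heap of size k (turning it to T and optionally flipping a coin at j < k corresponds to moving the heap from k to j, or to 0), and heads combine as a disjunctive sum (two heads at the same place would cancel, matching j XOR j = 0). So the Nim-value is the XOR of the 1-indexed positions of the heads.
Face-up positions (1-indexed): [1, 2, 8]
XOR 0 with 1: 0 XOR 1 = 1
XOR 1 with 2: 1 XOR 2 = 3
XOR 3 with 8: 3 XOR 8 = 11
Nim-value = 11

11


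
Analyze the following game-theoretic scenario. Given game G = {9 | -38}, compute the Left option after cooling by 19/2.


Original game: {9 | -38} (a switch {a | b} with a > b).
Cooling by t (for t below the temperature (a - b)/2 = 47/2) taxes each move by t: {a | b} cooled by t is {a - t | b + t}.
Cooling amount: t = 19/2
Cooled Left option: 9 - 19/2 = -1/2
Cooled Right option: -38 + 19/2 = -57/2
Cooled game: {-1/2 | -57/2}
Left option = -1/2

-1/2


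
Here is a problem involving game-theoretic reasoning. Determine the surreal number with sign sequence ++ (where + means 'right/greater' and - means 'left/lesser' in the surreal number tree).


Sign expansion: ++
Rule: track bounds (lo, hi), initially (-inf, +inf). On '+', the current value becomes lo and we move to the simplest number in (value, hi): value + 1 if hi = +inf, otherwise the midpoint (value + hi)/2. On '-', the current value becomes hi and we move to value - 1 if lo = -inf, otherwise the midpoint (lo + value)/2.
Start at 0.
Step 1: sign = +, move right. Bounds: (0, +inf). Value = 1
Step 2: sign = +, move right. Bounds: (1, +inf). Value = 2
The surreal number with sign expansion ++ is 2.

2


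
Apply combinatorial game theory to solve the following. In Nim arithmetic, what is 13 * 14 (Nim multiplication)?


Nim multiplication is bilinear over XOR: (u XOR v) * w = (u*w) XOR (v*w).
So we split each operand into its bit components and XOR the pairwise Nim products.
13 = 1 + 4 + 8 (as XOR of powers of 2).
14 = 2 + 4 + 8 (as XOR of powers of 2).
Using the standard Nim-product table on single bits:
  2*2 = 3,   2*4 = 8,   2*8 = 12,
  4*4 = 6,   4*8 = 11,  8*8 = 13,
and  1*x = x (identity), k*l = l*k (commutative).
Pairwise Nim products:
  1 * 2 = 2
  1 * 4 = 4
  1 * 8 = 8
  4 * 2 = 8
  4 * 4 = 6
  4 * 8 = 11
  8 * 2 = 12
  8 * 4 = 11
  8 * 8 = 13
XOR them: 2 XOR 4 XOR 8 XOR 8 XOR 6 XOR 11 XOR 12 XOR 11 XOR 13 = 1.
Result: 13 * 14 = 1 (in Nim).

1


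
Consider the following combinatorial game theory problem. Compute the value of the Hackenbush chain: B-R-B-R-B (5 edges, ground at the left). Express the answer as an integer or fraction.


Edges (from ground): B-R-B-R-B
By Berlekamp's sign-expansion rule, a Blue-Red Hackenbush stalk has the value of the surreal number whose sign sequence is the edge sequence with B -> + and R -> -.
Sign sequence: +-+-+
Trace the sign expansion in the surreal number tree, starting from 0:
Edge 1: B (sign +) -> bounds (0, +inf), value = 1
Edge 2: R (sign -) -> bounds (0, 1), value = 1/2
Edge 3: B (sign +) -> bounds (1/2, 1), value = 3/4
Edge 4: R (sign -) -> bounds (1/2, 3/4), value = 5/8
Edge 5: B (sign +) -> bounds (5/8, 3/4), value = 11/16
Game value = 11/16

11/16


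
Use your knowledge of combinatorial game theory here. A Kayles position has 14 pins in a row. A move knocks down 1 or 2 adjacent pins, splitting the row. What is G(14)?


Kayles: a move removes 1 or 2 adjacent pins from a contiguous row.
Removing pins from a row of k leaves two independent rows (a, b) with a + b = k - 1 (one pin) or a + b = k - 2 (two pins); an end removal gives a = 0.
By Sprague-Grundy, G(k) = mex{ G(a) XOR G(b) } over all these splits. G(0) = 0.
G(1): splits (0,0):0^0=0 -> mex({0}) = 1
G(2): splits (0,1):0^1=1 (0,0):0^0=0 -> mex({0, 1}) = 2
G(3): splits (0,2):0^2=2 (1,1):1^1=0 (0,1):0^1=1 -> mex({0, 1, 2}) = 3
G(4): splits (0,3):0^3=3 (1,2):1^2=3 (0,2):0^2=2 (1,1):1^1=0 -> mex({0, 2, 3}) = 1
G(5): splits (0,4):0^1=1 (1,3):1^3=2 (2,2):2^2=0 (0,3):0^3=3 (1,2):1^2=3 -> mex({0, 1, 2, 3}) = 4
G(6) = mex({0, 1, 2, 4}) = 3
G(7) = mex({0, 1, 3, 4, 5}) = 2
G(8) = mex({0, 2, 3, 5, 6}) = 1
G(9) = mex({0, 1, 2, 3, 6, 7}) = 4
G(10) = mex({0, 1, 3, 4, 5, 7}) = 2
G(11) = mex({0, 1, 2, 3, 4, 5}) = 6
G(12) = mex({0, 1, 2, 3, 5, 6, 7}) = 4
G(13) = mex({0, 2, 3, 4, 6, 7}) = 1
G(14) = mex({0, 1, 4, 5, 6, 7}) = 2
Therefore G(14) = 2.

2


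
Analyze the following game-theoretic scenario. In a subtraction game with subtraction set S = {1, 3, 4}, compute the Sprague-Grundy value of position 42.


The subtraction set is S = {1, 3, 4}.
G(k) = mex{ G(k - s) : s in S, s <= k }. We compute iteratively: G(0) = 0.
G(1) = mex({0}) = 1
G(2) = mex({1}) = 0
G(3) = mex({0}) = 1
G(4) = mex({0, 1}) = 2
G(5) = mex({0, 1, 2}) = 3
G(6) = mex({0, 1, 3}) = 2
G(7) = mex({1, 2}) = 0
G(8) = mex({0, 2, 3}) = 1
G(9) = mex({1, 2, 3}) = 0
G(10) = mex({0, 2}) = 1
Observe that G(7)..G(10) = 0, 1, 0, 1 repeats G(0)..G(3) = 0, 1, 0, 1.
For k >= max(S) = 4, G(k) is determined by the previous 4 values G(k-4)..G(k-1); a window of 4 consecutive values has recurred shifted by 7, so by induction G(k + 7) = G(k) for all k >= 0: the sequence is periodic from the start with period 7.
One period: G(0..6) = 0, 1, 0, 1, 2, 3, 2.
42 mod 7 = 0, so G(42) = G(0) = 0.

0


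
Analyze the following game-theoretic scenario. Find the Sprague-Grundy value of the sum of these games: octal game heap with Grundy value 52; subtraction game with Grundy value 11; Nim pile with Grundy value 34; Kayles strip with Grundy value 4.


By the Sprague-Grundy theorem, the Grundy value of a sum of games is the XOR of individual Grundy values.
octal game heap: Grundy value = 52. Running XOR: 0 XOR 52 = 52
subtraction game: Grundy value = 11. Running XOR: 52 XOR 11 = 63
Nim pile: Grundy value = 34. Running XOR: 63 XOR 34 = 29
Kayles strip: Grundy value = 4. Running XOR: 29 XOR 4 = 25
The combined Grundy value is 25.

25


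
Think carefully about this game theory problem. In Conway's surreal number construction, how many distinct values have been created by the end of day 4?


Day 0: {|} = 0 is born. Count = 1.
Day n: the number of surreal numbers born by day n is 2^(n+1) - 1.
By day 0: 2^1 - 1 = 1
By day 1: 2^2 - 1 = 3
By day 2: 2^3 - 1 = 7
By day 3: 2^4 - 1 = 15
By day 4: 2^5 - 1 = 31
By day 4: 31 surreal numbers.

31


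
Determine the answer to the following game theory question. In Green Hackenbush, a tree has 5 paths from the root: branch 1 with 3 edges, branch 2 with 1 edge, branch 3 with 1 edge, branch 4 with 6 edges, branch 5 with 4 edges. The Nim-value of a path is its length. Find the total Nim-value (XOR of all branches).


The tree has 5 branches from the ground vertex.
In Green Hackenbush, the Nim-value of a simple path of length k is k.
Branch 1: length 3, Nim-value = 3
Branch 2: length 1, Nim-value = 1
Branch 3: length 1, Nim-value = 1
Branch 4: length 6, Nim-value = 6
Branch 5: length 4, Nim-value = 4
Total Nim-value = XOR of all branch values:
0 XOR 3 = 3
3 XOR 1 = 2
2 XOR 1 = 3
3 XOR 6 = 5
5 XOR 4 = 1
Nim-value of the tree = 1

1


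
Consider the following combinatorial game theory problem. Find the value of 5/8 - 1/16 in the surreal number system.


x = 5/8, y = 1/16
Converting to common denominator: 16
x = 10/16, y = 1/16
x - y = 5/8 - 1/16 = 9/16

9/16


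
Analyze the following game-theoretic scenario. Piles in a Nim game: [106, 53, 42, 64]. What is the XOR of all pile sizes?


We need the XOR (exclusive or) of all pile sizes.
After XOR-ing pile 1 (size 106): 0 XOR 106 = 106
After XOR-ing pile 2 (size 53): 106 XOR 53 = 95
After XOR-ing pile 3 (size 42): 95 XOR 42 = 117
After XOR-ing pile 4 (size 64): 117 XOR 64 = 53
The Nim-value of this position is 53.

53


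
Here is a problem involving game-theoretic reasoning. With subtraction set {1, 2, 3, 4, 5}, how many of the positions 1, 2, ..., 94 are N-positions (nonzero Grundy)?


Subtraction set S = {1, 2, 3, 4, 5}, so G(n) = n mod 6.
G(n) = 0 when n is a multiple of 6.
Multiples of 6 in [1, 94]: 15
N-positions (nonzero Grundy) = 94 - 15 = 79

79


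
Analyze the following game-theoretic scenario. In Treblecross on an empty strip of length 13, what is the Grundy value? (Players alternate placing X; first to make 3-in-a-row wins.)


Treblecross: place X on empty cells; 3-in-a-row wins.
Playing within two cells of an existing X lets the opponent win at once, so sensible play treats the cells i-2..i+2 around each X as dead. The player left with no safe cell loses, so this is a normal-play take-away game on strips of safe cells.
Placing X at cell i (0-indexed) of a strip of k safe cells leaves independent strips of sizes max(0, i-2) and max(0, k-i-3). Hence G(k) = mex{ G(max(0,i-2)) XOR G(max(0,k-i-3)) : 0 <= i < k }, with G(0) = 0.
G(1): splits (0,0):0^0=0 -> mex({0}) = 1
G(2): splits (0,0):0^0=0 -> mex({0}) = 1
G(3): splits (0,0):0^0=0 -> mex({0}) = 1
G(4): splits (0,1):0^1=1 (0,0):0^0=0 -> mex({0, 1}) = 2
G(5): splits (0,2):0^1=1 (0,1):0^1=1 (0,0):0^0=0 -> mex({0, 1}) = 2
G(6) = mex({1}) = 0
G(7) = mex({0, 1, 2}) = 3
G(8) = mex({0, 1, 2}) = 3
G(9) = mex({0, 2}) = 1
G(10) = mex({0, 2, 3}) = 1
G(11) = mex({0, 3}) = 1
G(12) = mex({1, 3}) = 0
G(13) = mex({0, 1, 2, 3}) = 4
Therefore G(13) = 4.

4


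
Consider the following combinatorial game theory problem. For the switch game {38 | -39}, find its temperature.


The game is {38 | -39}, a switch {a | b} with numbers a > b.
Cooling {a | b} by t gives {a - t | b + t}, which stops being hot when a - t = b + t, i.e. at t = (a - b)/2. So the temperature of a switch is (a - b)/2.
Temperature = (Left option - Right option) / 2
= (38 - (-39)) / 2
= 77 / 2
= 77/2

77/2


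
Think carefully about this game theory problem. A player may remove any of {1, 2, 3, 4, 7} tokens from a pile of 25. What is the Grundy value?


The subtraction set is S = {1, 2, 3, 4, 7}.
G(k) = mex{ G(k - s) : s in S, s <= k }. We compute iteratively: G(0) = 0.
G(1) = mex({0}) = 1
G(2) = mex({0, 1}) = 2
G(3) = mex({0, 1, 2}) = 3
G(4) = mex({0, 1, 2, 3}) = 4
G(5) = mex({1, 2, 3, 4}) = 0
G(6) = mex({0, 2, 3, 4}) = 1
G(7) = mex({0, 1, 3, 4}) = 2
G(8) = mex({0, 1, 2, 4}) = 3
G(9) = mex({0, 1, 2, 3}) = 4
G(10) = mex({1, 2, 3, 4}) = 0
G(11) = mex({0, 2, 3, 4}) = 1
Observe that G(5)..G(11) = 0, 1, 2, 3, 4, 0, 1 repeats G(0)..G(6) = 0, 1, 2, 3, 4, 0, 1.
For k >= max(S) = 7, G(k) is determined by the previous 7 values G(k-7)..G(k-1); a window of 7 consecutive values has recurred shifted by 5, so by induction G(k + 5) = G(k) for all k >= 0: the sequence is periodic from the start with period 5.
One period: G(0..4) = 0, 1, 2, 3, 4.
25 mod 5 = 0, so G(25) = G(0) = 0.

0


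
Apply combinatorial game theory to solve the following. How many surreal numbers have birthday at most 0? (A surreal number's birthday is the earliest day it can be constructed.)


Day 0: {|} = 0 is born. Count = 1.
Day n: the number of surreal numbers born by day n is 2^(n+1) - 1.
By day 0: 2^1 - 1 = 1
By day 0: 1 surreal numbers.

1


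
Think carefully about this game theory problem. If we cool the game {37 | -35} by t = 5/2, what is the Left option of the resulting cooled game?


Original game: {37 | -35} (a switch {a | b} with a > b).
Cooling by t (for t below the temperature (a - b)/2 = 36) taxes each move by t: {a | b} cooled by t is {a - t | b + t}.
Cooling amount: t = 5/2
Cooled Left option: 37 - 5/2 = 69/2
Cooled Right option: -35 + 5/2 = -65/2
Cooled game: {69/2 | -65/2}
Left option = 69/2

69/2


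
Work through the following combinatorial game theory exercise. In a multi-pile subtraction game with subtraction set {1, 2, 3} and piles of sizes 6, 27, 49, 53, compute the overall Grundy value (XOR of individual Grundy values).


Subtraction set: {1, 2, 3}
For this subtraction set, G(n) = n mod 4 (period = max + 1 = 4).
Pile 1 (size 6): G(6) = 6 mod 4 = 2
Pile 2 (size 27): G(27) = 27 mod 4 = 3
Pile 3 (size 49): G(49) = 49 mod 4 = 1
Pile 4 (size 53): G(53) = 53 mod 4 = 1
Total Grundy value = XOR of all: 2 XOR 3 XOR 1 XOR 1 = 1

1
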